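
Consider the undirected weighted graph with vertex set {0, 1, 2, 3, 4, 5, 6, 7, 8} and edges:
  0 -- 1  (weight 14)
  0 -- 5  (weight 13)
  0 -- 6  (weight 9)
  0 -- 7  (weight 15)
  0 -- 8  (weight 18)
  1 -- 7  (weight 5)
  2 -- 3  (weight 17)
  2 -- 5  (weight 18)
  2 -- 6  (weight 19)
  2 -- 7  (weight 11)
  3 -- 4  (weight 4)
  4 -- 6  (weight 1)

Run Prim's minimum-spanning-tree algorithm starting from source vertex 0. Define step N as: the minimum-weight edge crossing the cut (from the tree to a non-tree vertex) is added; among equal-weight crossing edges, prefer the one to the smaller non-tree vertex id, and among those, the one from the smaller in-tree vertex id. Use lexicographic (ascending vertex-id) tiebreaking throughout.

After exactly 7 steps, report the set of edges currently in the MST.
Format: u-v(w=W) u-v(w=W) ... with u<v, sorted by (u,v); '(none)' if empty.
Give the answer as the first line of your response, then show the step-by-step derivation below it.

0-1(w=14) 0-5(w=13) 0-6(w=9) 1-7(w=5) 2-7(w=11) 3-4(w=4) 4-6(w=1)

step 1: add edge 0-6 (w=9); MST = {0-6(w=9)}
step 2: add edge 4-6 (w=1); MST = {0-6(w=9) 4-6(w=1)}
step 3: add edge 3-4 (w=4); MST = {0-6(w=9) 3-4(w=4) 4-6(w=1)}
step 4: add edge 0-5 (w=13); MST = {0-5(w=13) 0-6(w=9) 3-4(w=4) 4-6(w=1)}
step 5: add edge 0-1 (w=14); MST = {0-1(w=14) 0-5(w=13) 0-6(w=9) 3-4(w=4) 4-6(w=1)}
step 6: add edge 1-7 (w=5); MST = {0-1(w=14) 0-5(w=13) 0-6(w=9) 1-7(w=5) 3-4(w=4) 4-6(w=1)}
step 7: add edge 2-7 (w=11); MST = {0-1(w=14) 0-5(w=13) 0-6(w=9) 1-7(w=5) 2-7(w=11) 3-4(w=4) 4-6(w=1)}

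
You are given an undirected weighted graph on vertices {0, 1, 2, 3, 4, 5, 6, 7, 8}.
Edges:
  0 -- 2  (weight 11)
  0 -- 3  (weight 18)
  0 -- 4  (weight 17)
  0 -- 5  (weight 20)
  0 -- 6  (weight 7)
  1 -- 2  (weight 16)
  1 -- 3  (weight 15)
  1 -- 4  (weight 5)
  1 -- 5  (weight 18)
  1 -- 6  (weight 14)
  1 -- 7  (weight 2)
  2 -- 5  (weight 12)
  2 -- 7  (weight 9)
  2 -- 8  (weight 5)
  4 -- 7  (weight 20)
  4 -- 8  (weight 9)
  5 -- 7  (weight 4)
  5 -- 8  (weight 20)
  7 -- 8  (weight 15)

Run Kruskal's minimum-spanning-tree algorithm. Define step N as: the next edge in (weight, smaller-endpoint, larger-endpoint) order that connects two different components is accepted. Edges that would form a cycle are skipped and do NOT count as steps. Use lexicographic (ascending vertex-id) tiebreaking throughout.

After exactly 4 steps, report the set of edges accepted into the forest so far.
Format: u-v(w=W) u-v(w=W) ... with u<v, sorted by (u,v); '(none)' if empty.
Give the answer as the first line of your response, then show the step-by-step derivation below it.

1-4(w=5) 1-7(w=2) 2-8(w=5) 5-7(w=4)

step 1: add edge 1-7 (w=2); MST = {1-7(w=2)}
step 2: add edge 5-7 (w=4); MST = {1-7(w=2) 5-7(w=4)}
step 3: add edge 1-4 (w=5); MST = {1-4(w=5) 1-7(w=2) 5-7(w=4)}
step 4: add edge 2-8 (w=5); MST = {1-4(w=5) 1-7(w=2) 2-8(w=5) 5-7(w=4)}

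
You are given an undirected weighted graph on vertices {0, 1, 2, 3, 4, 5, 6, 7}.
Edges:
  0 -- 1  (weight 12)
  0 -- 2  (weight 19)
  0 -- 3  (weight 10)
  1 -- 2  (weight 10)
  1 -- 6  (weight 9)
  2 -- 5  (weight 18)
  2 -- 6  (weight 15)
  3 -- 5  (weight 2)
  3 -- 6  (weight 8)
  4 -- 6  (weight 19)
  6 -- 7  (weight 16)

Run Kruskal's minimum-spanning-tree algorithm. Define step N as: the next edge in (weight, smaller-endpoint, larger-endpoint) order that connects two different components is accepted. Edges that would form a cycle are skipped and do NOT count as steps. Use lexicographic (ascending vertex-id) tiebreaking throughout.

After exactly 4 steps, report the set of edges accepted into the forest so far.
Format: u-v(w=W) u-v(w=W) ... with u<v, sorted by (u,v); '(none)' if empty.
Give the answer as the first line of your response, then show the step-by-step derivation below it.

0-3(w=10) 1-6(w=9) 3-5(w=2) 3-6(w=8)

step 1: add edge 3-5 (w=2); MST = {3-5(w=2)}
step 2: add edge 3-6 (w=8); MST = {3-5(w=2) 3-6(w=8)}
step 3: add edge 1-6 (w=9); MST = {1-6(w=9) 3-5(w=2) 3-6(w=8)}
step 4: add edge 0-3 (w=10); MST = {0-3(w=10) 1-6(w=9) 3-5(w=2) 3-6(w=8)}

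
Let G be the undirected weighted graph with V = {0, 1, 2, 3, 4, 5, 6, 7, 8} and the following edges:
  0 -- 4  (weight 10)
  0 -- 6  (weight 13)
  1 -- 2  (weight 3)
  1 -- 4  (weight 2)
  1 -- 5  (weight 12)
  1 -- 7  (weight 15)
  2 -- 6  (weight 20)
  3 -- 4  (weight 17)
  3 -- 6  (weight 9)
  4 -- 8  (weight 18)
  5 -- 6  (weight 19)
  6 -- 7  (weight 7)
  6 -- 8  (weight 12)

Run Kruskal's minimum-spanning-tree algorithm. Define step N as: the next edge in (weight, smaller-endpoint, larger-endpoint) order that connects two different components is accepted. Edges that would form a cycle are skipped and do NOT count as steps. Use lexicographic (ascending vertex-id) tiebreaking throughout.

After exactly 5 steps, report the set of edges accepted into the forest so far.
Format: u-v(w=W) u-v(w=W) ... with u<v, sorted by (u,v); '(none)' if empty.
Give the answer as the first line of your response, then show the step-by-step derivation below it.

0-4(w=10) 1-2(w=3) 1-4(w=2) 3-6(w=9) 6-7(w=7)

step 1: add edge 1-4 (w=2); MST = {1-4(w=2)}
step 2: add edge 1-2 (w=3); MST = {1-2(w=3) 1-4(w=2)}
step 3: add edge 6-7 (w=7); MST = {1-2(w=3) 1-4(w=2) 6-7(w=7)}
step 4: add edge 3-6 (w=9); MST = {1-2(w=3) 1-4(w=2) 3-6(w=9) 6-7(w=7)}
step 5: add edge 0-4 (w=10); MST = {0-4(w=10) 1-2(w=3) 1-4(w=2) 3-6(w=9) 6-7(w=7)}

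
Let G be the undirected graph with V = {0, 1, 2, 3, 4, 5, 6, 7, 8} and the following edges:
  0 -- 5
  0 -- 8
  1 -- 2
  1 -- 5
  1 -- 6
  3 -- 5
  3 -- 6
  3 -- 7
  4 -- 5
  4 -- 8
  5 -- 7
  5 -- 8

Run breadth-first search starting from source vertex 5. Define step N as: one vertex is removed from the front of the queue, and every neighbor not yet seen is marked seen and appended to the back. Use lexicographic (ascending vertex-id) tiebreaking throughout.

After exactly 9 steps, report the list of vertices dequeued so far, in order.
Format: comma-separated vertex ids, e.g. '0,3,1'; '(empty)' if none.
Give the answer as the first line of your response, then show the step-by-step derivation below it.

5,0,1,3,4,7,8,2,6

step 1: dequeue 5; queue=[0,1,3,4,7,8]; order=5
step 2: dequeue 0; queue=[1,3,4,7,8]; order=5,0
step 3: dequeue 1; queue=[3,4,7,8,2,6]; order=5,0,1
step 4: dequeue 3; queue=[4,7,8,2,6]; order=5,0,1,3
step 5: dequeue 4; queue=[7,8,2,6]; order=5,0,1,3,4
step 6: dequeue 7; queue=[8,2,6]; order=5,0,1,3,4,7
step 7: dequeue 8; queue=[2,6]; order=5,0,1,3,4,7,8
step 8: dequeue 2; queue=[6]; order=5,0,1,3,4,7,8,2
step 9: dequeue 6; queue=[(empty)]; order=5,0,1,3,4,7,8,2,6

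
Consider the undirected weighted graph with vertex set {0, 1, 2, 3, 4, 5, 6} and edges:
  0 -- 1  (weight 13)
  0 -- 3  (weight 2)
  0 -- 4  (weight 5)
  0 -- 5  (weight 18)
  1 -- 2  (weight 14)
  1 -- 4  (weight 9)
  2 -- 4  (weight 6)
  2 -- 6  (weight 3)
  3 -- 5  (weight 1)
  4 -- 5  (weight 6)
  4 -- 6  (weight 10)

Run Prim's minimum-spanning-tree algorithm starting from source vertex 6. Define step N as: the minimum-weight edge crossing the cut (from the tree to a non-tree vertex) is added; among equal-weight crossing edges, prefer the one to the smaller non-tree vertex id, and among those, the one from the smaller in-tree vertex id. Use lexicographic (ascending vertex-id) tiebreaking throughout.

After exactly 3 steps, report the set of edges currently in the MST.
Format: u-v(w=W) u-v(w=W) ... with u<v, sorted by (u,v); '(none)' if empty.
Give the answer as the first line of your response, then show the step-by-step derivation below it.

0-4(w=5) 2-4(w=6) 2-6(w=3)

step 1: add edge 2-6 (w=3); MST = {2-6(w=3)}
step 2: add edge 2-4 (w=6); MST = {2-4(w=6) 2-6(w=3)}
step 3: add edge 0-4 (w=5); MST = {0-4(w=5) 2-4(w=6) 2-6(w=3)}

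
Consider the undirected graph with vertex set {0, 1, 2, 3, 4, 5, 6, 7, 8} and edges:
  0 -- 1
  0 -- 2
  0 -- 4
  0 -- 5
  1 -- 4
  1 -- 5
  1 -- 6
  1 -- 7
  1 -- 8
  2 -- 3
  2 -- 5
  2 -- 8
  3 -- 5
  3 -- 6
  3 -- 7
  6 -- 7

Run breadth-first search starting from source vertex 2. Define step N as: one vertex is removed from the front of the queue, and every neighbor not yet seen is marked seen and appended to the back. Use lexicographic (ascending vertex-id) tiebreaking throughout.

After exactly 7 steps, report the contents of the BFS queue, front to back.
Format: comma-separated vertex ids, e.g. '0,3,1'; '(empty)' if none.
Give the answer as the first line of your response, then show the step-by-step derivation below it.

6,7

step 1: dequeue 2; queue=[0,3,5,8]; order=2
step 2: dequeue 0; queue=[3,5,8,1,4]; order=2,0
step 3: dequeue 3; queue=[5,8,1,4,6,7]; order=2,0,3
step 4: dequeue 5; queue=[8,1,4,6,7]; order=2,0,3,5
step 5: dequeue 8; queue=[1,4,6,7]; order=2,0,3,5,8
step 6: dequeue 1; queue=[4,6,7]; order=2,0,3,5,8,1
step 7: dequeue 4; queue=[6,7]; order=2,0,3,5,8,1,4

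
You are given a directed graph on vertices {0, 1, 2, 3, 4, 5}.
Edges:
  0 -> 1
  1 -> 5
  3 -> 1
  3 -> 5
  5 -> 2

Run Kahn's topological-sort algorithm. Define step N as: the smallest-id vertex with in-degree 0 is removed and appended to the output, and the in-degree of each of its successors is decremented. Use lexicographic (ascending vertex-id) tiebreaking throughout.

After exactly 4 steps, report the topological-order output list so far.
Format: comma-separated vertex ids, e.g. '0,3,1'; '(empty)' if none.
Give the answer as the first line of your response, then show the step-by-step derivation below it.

0,3,1,4

step 1: output 0; order=[0]; indeg=(0,1,1,0,0,2)
step 2: output 3; order=[0,3]; indeg=(0,0,1,0,0,1)
step 3: output 1; order=[0,3,1]; indeg=(0,0,1,0,0,0)
step 4: output 4; order=[0,3,1,4]; indeg=(0,0,1,0,0,0)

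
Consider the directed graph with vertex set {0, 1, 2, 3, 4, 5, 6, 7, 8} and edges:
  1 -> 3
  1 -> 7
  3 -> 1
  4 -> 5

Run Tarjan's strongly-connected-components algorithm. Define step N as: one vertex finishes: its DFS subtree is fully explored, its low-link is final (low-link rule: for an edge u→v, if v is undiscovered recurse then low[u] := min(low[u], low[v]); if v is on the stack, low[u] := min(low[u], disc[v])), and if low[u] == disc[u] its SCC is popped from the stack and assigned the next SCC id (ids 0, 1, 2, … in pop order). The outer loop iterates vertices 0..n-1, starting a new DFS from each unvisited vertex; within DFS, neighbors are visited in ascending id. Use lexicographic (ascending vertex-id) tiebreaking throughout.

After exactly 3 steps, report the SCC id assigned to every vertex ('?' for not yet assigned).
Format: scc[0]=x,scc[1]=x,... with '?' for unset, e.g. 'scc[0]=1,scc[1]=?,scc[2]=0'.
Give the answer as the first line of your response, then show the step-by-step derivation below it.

scc[0]=0,scc[1]=?,scc[2]=?,scc[3]=?,scc[4]=?,scc[5]=?,scc[6]=?,scc[7]=1,scc[8]=?

step 1: low=(low[0]=0,low[1]=?,low[2]=?,low[3]=?,low[4]=?,low[5]=?,low[6]=?,low[7]=?,low[8]=?); scc=(scc[0]=0,scc[1]=?,scc[2]=?,scc[3]=?,scc[4]=?,scc[5]=?,scc[6]=?,scc[7]=?,scc[8]=?)
step 2: low=(low[0]=0,low[1]=1,low[2]=?,low[3]=1,low[4]=?,low[5]=?,low[6]=?,low[7]=?,low[8]=?); scc=(scc[0]=0,scc[1]=?,scc[2]=?,scc[3]=?,scc[4]=?,scc[5]=?,scc[6]=?,scc[7]=?,scc[8]=?)
step 3: low=(low[0]=0,low[1]=1,low[2]=?,low[3]=1,low[4]=?,low[5]=?,low[6]=?,low[7]=3,low[8]=?); scc=(scc[0]=0,scc[1]=?,scc[2]=?,scc[3]=?,scc[4]=?,scc[5]=?,scc[6]=?,scc[7]=1,scc[8]=?)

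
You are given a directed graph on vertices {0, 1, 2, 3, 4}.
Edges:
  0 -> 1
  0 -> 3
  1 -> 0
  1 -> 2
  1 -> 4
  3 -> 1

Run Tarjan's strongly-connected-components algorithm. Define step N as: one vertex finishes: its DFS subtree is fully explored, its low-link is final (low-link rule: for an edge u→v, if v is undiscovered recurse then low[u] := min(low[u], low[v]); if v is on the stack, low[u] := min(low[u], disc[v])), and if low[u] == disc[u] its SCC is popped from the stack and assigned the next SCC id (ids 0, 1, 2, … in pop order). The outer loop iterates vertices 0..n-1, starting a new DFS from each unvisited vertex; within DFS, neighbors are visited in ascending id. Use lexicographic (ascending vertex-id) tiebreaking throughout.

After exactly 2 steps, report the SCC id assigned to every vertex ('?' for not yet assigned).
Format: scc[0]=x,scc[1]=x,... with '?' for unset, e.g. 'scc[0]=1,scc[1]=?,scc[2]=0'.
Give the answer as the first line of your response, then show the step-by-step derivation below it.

scc[0]=?,scc[1]=?,scc[2]=0,scc[3]=?,scc[4]=1

step 1: low=(low[0]=0,low[1]=0,low[2]=2,low[3]=?,low[4]=?); scc=(scc[0]=?,scc[1]=?,scc[2]=0,scc[3]=?,scc[4]=?)
step 2: low=(low[0]=0,low[1]=0,low[2]=2,low[3]=?,low[4]=3); scc=(scc[0]=?,scc[1]=?,scc[2]=0,scc[3]=?,scc[4]=1)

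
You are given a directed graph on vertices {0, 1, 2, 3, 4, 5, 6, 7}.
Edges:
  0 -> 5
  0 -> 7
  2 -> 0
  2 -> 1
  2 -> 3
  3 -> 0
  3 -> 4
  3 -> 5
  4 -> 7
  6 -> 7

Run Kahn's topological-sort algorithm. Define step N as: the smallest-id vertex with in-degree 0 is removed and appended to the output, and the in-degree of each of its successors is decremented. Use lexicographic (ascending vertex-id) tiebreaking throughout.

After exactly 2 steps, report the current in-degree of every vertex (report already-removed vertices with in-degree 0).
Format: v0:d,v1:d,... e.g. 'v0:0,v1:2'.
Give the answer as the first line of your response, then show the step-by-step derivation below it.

v0:1,v1:0,v2:0,v3:0,v4:1,v5:2,v6:0,v7:3

step 1: output 2; order=[2]; indeg=(1,0,0,0,1,2,0,3)
step 2: output 1; order=[2,1]; indeg=(1,0,0,0,1,2,0,3)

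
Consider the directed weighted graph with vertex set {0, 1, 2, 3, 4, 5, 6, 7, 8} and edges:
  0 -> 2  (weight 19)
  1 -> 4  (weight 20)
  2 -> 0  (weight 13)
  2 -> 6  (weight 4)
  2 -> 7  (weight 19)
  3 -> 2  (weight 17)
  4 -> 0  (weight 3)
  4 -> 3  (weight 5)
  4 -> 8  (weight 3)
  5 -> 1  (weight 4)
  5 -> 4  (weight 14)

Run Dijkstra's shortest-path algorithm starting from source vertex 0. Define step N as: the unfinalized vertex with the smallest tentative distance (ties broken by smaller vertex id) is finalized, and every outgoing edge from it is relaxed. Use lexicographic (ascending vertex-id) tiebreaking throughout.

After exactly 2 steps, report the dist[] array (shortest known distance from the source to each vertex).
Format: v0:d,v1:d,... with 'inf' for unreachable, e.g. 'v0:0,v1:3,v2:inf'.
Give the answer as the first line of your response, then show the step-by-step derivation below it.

v0:0,v1:inf,v2:19,v3:inf,v4:inf,v5:inf,v6:23,v7:38,v8:inf

step 1: dist = v0:0,v1:inf,v2:19,v3:inf,v4:inf,v5:inf,v6:inf,v7:inf,v8:inf
step 2: dist = v0:0,v1:inf,v2:19,v3:inf,v4:inf,v5:inf,v6:23,v7:38,v8:inf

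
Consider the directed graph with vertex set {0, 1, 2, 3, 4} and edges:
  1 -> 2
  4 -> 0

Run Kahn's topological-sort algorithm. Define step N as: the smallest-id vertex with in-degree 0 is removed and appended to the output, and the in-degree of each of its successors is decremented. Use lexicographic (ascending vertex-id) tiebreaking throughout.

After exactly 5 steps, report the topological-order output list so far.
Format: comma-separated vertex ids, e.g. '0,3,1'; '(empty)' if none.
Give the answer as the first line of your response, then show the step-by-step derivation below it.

1,2,3,4,0

step 1: output 1; order=[1]; indeg=(1,0,0,0,0)
step 2: output 2; order=[1,2]; indeg=(1,0,0,0,0)
step 3: output 3; order=[1,2,3]; indeg=(1,0,0,0,0)
step 4: output 4; order=[1,2,3,4]; indeg=(0,0,0,0,0)
step 5: output 0; order=[1,2,3,4,0]; indeg=(0,0,0,0,0)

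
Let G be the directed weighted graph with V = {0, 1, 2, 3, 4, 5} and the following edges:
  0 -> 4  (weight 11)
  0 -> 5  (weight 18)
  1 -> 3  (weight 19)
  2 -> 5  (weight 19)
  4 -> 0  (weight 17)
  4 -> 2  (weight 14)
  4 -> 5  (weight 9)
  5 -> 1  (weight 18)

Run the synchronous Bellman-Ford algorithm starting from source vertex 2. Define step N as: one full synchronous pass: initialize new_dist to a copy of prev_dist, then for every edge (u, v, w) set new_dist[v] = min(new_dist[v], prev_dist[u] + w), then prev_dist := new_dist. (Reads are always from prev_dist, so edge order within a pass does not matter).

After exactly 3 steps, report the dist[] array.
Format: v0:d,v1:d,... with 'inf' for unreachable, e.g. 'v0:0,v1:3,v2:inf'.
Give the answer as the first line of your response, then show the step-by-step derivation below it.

v0:inf,v1:37,v2:0,v3:56,v4:inf,v5:19

step 1: dist = v0:inf,v1:inf,v2:0,v3:inf,v4:inf,v5:19
step 2: dist = v0:inf,v1:37,v2:0,v3:inf,v4:inf,v5:19
step 3: dist = v0:inf,v1:37,v2:0,v3:56,v4:inf,v5:19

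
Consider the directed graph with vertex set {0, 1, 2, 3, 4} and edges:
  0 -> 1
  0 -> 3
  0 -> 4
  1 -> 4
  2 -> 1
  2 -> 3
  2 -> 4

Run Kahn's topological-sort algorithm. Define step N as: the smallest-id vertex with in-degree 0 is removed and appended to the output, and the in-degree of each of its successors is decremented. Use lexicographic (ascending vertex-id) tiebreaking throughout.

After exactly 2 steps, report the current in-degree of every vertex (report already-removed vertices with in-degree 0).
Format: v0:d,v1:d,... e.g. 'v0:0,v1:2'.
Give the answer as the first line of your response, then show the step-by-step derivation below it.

v0:0,v1:0,v2:0,v3:0,v4:1

step 1: output 0; order=[0]; indeg=(0,1,0,1,2)
step 2: output 2; order=[0,2]; indeg=(0,0,0,0,1)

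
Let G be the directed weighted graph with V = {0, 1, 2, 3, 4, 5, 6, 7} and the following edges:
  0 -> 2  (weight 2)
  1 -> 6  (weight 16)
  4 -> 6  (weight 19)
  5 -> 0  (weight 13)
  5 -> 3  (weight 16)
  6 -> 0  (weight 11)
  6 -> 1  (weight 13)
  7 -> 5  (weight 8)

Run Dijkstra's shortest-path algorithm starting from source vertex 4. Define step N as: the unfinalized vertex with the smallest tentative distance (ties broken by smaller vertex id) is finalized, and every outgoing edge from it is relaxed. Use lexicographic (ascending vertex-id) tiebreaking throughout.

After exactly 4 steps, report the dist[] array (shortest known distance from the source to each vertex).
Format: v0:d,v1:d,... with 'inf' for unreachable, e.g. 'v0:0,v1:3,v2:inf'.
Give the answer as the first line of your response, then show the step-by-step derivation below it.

v0:30,v1:32,v2:32,v3:inf,v4:0,v5:inf,v6:19,v7:inf

step 1: dist = v0:inf,v1:inf,v2:inf,v3:inf,v4:0,v5:inf,v6:19,v7:inf
step 2: dist = v0:30,v1:32,v2:inf,v3:inf,v4:0,v5:inf,v6:19,v7:inf
step 3: dist = v0:30,v1:32,v2:32,v3:inf,v4:0,v5:inf,v6:19,v7:inf
step 4: dist = v0:30,v1:32,v2:32,v3:inf,v4:0,v5:inf,v6:19,v7:inf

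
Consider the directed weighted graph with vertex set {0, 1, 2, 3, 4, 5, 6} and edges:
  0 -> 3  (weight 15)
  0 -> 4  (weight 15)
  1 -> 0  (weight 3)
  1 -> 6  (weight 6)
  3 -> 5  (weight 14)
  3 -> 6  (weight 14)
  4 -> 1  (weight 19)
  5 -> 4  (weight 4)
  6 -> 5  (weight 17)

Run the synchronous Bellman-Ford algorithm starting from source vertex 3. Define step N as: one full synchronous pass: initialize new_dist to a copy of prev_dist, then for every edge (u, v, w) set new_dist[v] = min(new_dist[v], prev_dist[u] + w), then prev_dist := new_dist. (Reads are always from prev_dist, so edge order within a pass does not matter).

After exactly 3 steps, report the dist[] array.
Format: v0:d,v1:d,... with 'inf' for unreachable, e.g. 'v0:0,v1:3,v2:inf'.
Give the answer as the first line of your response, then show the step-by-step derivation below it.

v0:inf,v1:37,v2:inf,v3:0,v4:18,v5:14,v6:14

step 1: dist = v0:inf,v1:inf,v2:inf,v3:0,v4:inf,v5:14,v6:14
step 2: dist = v0:inf,v1:inf,v2:inf,v3:0,v4:18,v5:14,v6:14
step 3: dist = v0:inf,v1:37,v2:inf,v3:0,v4:18,v5:14,v6:14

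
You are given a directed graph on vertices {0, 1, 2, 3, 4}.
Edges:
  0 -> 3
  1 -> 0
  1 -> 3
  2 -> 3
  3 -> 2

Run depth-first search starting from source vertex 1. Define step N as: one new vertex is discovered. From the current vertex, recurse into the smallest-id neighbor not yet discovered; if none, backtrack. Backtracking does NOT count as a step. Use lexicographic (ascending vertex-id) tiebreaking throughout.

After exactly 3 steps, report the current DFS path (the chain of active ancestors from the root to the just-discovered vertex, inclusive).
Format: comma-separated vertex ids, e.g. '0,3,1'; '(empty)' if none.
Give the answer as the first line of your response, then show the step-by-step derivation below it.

1,0,3

step 1: discover 1; path=1; order=1
step 2: discover 0; path=1>0; order=1,0
step 3: discover 3; path=1>0>3; order=1,0,3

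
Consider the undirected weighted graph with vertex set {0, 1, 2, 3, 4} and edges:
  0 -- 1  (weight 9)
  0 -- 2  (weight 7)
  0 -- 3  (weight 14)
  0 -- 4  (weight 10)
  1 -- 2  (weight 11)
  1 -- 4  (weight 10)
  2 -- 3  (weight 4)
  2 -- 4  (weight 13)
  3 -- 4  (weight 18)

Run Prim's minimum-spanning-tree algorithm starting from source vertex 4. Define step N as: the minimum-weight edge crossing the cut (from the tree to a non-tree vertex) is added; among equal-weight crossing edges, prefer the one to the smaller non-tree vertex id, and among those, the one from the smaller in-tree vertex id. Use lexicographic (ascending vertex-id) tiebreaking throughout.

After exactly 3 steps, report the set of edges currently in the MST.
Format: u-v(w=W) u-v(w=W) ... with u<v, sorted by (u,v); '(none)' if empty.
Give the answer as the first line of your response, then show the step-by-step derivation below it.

0-2(w=7) 0-4(w=10) 2-3(w=4)

step 1: add edge 0-4 (w=10); MST = {0-4(w=10)}
step 2: add edge 0-2 (w=7); MST = {0-2(w=7) 0-4(w=10)}
step 3: add edge 2-3 (w=4); MST = {0-2(w=7) 0-4(w=10) 2-3(w=4)}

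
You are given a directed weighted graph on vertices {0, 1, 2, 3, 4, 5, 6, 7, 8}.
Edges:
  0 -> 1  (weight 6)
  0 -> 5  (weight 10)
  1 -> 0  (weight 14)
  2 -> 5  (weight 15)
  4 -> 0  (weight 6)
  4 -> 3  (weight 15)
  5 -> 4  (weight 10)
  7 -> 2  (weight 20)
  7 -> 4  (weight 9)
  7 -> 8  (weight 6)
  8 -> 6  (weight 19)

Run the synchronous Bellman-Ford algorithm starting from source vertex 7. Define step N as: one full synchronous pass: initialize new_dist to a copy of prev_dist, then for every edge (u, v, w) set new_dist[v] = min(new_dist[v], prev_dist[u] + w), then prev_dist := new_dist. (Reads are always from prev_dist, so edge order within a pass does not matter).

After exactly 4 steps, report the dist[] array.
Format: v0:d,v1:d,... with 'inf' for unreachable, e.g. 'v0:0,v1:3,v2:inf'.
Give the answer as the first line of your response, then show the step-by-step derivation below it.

v0:15,v1:21,v2:20,v3:24,v4:9,v5:25,v6:25,v7:0,v8:6

step 1: dist = v0:inf,v1:inf,v2:20,v3:inf,v4:9,v5:inf,v6:inf,v7:0,v8:6
step 2: dist = v0:15,v1:inf,v2:20,v3:24,v4:9,v5:35,v6:25,v7:0,v8:6
step 3: dist = v0:15,v1:21,v2:20,v3:24,v4:9,v5:25,v6:25,v7:0,v8:6
step 4: dist = v0:15,v1:21,v2:20,v3:24,v4:9,v5:25,v6:25,v7:0,v8:6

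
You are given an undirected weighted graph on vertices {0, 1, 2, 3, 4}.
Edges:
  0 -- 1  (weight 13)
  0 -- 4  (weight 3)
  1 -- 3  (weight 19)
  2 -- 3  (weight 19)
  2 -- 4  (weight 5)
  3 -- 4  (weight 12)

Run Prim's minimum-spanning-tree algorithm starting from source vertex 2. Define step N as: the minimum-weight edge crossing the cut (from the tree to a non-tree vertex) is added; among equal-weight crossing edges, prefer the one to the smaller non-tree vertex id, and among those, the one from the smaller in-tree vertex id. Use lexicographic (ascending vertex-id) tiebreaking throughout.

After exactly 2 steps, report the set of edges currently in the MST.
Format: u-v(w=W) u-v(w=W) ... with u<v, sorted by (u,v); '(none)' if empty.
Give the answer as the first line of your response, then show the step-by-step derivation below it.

0-4(w=3) 2-4(w=5)

step 1: add edge 2-4 (w=5); MST = {2-4(w=5)}
step 2: add edge 0-4 (w=3); MST = {0-4(w=3) 2-4(w=5)}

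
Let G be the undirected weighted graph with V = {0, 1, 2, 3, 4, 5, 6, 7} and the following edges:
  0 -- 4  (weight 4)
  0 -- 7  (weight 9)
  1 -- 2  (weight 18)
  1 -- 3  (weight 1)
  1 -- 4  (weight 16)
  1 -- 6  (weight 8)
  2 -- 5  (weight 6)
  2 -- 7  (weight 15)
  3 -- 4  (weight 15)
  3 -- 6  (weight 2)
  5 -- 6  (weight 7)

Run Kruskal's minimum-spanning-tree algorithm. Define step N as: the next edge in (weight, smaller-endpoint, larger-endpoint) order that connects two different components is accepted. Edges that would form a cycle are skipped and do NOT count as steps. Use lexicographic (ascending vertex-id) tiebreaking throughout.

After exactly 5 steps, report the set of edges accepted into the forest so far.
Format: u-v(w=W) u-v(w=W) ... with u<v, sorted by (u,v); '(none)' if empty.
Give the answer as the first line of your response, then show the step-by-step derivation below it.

0-4(w=4) 1-3(w=1) 2-5(w=6) 3-6(w=2) 5-6(w=7)

step 1: add edge 1-3 (w=1); MST = {1-3(w=1)}
step 2: add edge 3-6 (w=2); MST = {1-3(w=1) 3-6(w=2)}
step 3: add edge 0-4 (w=4); MST = {0-4(w=4) 1-3(w=1) 3-6(w=2)}
step 4: add edge 2-5 (w=6); MST = {0-4(w=4) 1-3(w=1) 2-5(w=6) 3-6(w=2)}
step 5: add edge 5-6 (w=7); MST = {0-4(w=4) 1-3(w=1) 2-5(w=6) 3-6(w=2) 5-6(w=7)}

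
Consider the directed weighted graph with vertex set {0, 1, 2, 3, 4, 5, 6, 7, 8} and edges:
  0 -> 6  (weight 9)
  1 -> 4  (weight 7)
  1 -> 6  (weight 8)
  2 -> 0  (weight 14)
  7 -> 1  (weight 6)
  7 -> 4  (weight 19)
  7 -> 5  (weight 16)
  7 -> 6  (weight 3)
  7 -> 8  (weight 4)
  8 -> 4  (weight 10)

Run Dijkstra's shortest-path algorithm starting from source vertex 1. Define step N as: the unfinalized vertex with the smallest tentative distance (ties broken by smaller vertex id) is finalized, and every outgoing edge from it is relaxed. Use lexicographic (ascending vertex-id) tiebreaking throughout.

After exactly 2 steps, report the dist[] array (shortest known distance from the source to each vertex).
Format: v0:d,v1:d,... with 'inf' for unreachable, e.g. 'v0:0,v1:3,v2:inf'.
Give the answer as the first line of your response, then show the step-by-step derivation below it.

v0:inf,v1:0,v2:inf,v3:inf,v4:7,v5:inf,v6:8,v7:inf,v8:inf

step 1: dist = v0:inf,v1:0,v2:inf,v3:inf,v4:7,v5:inf,v6:8,v7:inf,v8:inf
step 2: dist = v0:inf,v1:0,v2:inf,v3:inf,v4:7,v5:inf,v6:8,v7:inf,v8:inf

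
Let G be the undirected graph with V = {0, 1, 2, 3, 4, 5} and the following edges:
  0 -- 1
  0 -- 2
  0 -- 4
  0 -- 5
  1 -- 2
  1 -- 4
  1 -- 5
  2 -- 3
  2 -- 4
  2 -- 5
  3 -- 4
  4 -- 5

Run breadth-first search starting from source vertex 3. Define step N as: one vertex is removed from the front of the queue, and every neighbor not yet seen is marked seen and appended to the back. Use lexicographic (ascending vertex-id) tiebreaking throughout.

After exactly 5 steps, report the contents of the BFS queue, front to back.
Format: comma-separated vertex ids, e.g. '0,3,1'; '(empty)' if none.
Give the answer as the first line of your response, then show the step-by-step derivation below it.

5

step 1: dequeue 3; queue=[2,4]; order=3
step 2: dequeue 2; queue=[4,0,1,5]; order=3,2
step 3: dequeue 4; queue=[0,1,5]; order=3,2,4
step 4: dequeue 0; queue=[1,5]; order=3,2,4,0
step 5: dequeue 1; queue=[5]; order=3,2,4,0,1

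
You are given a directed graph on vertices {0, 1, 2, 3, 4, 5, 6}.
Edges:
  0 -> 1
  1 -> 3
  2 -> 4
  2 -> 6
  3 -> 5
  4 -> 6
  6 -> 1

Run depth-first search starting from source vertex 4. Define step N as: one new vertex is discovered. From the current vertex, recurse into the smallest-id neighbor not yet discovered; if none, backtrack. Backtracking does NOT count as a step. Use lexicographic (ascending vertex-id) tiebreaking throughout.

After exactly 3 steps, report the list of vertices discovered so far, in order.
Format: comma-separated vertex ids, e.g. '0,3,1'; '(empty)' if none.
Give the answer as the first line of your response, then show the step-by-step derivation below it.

4,6,1

step 1: discover 4; path=4; order=4
step 2: discover 6; path=4>6; order=4,6
step 3: discover 1; path=4>6>1; order=4,6,1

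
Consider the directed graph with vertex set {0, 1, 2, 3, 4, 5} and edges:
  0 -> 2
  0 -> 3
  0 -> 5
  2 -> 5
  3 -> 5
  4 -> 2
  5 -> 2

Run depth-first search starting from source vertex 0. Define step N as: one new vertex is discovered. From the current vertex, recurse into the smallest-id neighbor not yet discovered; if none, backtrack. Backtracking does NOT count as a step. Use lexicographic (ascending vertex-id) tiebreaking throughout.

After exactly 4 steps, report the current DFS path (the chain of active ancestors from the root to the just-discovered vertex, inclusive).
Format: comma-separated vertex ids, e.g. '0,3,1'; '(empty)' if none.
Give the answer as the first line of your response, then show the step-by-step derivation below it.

0,3

step 1: discover 0; path=0; order=0
step 2: discover 2; path=0>2; order=0,2
step 3: discover 5; path=0>2>5; order=0,2,5
step 4: discover 3; path=0>3; order=0,2,5,3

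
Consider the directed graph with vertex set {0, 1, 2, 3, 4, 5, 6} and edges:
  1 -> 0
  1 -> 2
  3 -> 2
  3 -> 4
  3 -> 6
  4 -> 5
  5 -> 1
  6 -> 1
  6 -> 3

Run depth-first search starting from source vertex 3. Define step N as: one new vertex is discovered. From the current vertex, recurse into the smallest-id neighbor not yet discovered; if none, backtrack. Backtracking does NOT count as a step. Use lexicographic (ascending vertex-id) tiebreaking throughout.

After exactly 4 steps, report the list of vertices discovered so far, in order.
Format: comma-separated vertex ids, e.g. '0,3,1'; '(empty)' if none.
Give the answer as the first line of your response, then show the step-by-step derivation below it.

3,2,4,5

step 1: discover 3; path=3; order=3
step 2: discover 2; path=3>2; order=3,2
step 3: discover 4; path=3>4; order=3,2,4
step 4: discover 5; path=3>4>5; order=3,2,4,5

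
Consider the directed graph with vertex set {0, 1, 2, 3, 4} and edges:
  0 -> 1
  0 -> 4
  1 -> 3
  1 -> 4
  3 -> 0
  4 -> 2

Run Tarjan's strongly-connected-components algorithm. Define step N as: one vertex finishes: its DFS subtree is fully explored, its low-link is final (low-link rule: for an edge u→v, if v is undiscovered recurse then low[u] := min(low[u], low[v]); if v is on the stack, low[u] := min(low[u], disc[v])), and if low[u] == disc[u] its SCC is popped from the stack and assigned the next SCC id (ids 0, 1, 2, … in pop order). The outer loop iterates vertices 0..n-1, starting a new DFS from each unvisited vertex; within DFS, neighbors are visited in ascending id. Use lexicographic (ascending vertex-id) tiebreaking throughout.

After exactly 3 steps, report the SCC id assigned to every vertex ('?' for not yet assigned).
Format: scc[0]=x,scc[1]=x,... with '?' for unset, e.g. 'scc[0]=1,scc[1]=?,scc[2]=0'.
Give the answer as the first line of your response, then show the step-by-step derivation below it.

scc[0]=?,scc[1]=?,scc[2]=0,scc[3]=?,scc[4]=1

step 1: low=(low[0]=0,low[1]=1,low[2]=?,low[3]=0,low[4]=?); scc=(scc[0]=?,scc[1]=?,scc[2]=?,scc[3]=?,scc[4]=?)
step 2: low=(low[0]=0,low[1]=0,low[2]=4,low[3]=0,low[4]=3); scc=(scc[0]=?,scc[1]=?,scc[2]=0,scc[3]=?,scc[4]=?)
step 3: low=(low[0]=0,low[1]=0,low[2]=4,low[3]=0,low[4]=3); scc=(scc[0]=?,scc[1]=?,scc[2]=0,scc[3]=?,scc[4]=1)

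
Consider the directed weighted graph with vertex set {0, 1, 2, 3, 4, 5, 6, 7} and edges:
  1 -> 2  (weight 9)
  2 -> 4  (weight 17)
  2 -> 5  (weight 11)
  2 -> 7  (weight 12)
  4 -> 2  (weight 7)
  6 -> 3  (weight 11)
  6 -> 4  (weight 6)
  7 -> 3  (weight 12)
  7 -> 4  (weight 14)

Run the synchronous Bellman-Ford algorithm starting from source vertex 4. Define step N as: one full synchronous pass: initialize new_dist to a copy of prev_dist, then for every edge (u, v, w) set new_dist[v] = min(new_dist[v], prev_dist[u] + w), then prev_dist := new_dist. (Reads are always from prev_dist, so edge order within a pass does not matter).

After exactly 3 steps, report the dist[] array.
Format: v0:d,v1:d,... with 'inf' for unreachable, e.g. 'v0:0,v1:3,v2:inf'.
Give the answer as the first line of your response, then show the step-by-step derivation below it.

v0:inf,v1:inf,v2:7,v3:31,v4:0,v5:18,v6:inf,v7:19

step 1: dist = v0:inf,v1:inf,v2:7,v3:inf,v4:0,v5:inf,v6:inf,v7:inf
step 2: dist = v0:inf,v1:inf,v2:7,v3:inf,v4:0,v5:18,v6:inf,v7:19
step 3: dist = v0:inf,v1:inf,v2:7,v3:31,v4:0,v5:18,v6:inf,v7:19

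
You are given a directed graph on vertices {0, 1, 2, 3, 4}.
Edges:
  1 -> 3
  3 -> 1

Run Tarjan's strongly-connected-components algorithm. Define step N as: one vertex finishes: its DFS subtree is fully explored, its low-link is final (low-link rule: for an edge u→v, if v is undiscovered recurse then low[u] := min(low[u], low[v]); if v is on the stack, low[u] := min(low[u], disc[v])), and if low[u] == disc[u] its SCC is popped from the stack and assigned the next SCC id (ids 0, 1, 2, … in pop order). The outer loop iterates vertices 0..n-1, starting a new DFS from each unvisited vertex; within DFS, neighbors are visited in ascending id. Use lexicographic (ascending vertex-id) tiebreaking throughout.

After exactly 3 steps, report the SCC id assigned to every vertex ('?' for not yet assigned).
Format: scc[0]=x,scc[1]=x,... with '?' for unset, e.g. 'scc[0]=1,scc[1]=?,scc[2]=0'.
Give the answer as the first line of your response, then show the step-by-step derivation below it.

scc[0]=0,scc[1]=1,scc[2]=?,scc[3]=1,scc[4]=?

step 1: low=(low[0]=0,low[1]=?,low[2]=?,low[3]=?,low[4]=?); scc=(scc[0]=0,scc[1]=?,scc[2]=?,scc[3]=?,scc[4]=?)
step 2: low=(low[0]=0,low[1]=1,low[2]=?,low[3]=1,low[4]=?); scc=(scc[0]=0,scc[1]=?,scc[2]=?,scc[3]=?,scc[4]=?)
step 3: low=(low[0]=0,low[1]=1,low[2]=?,low[3]=1,low[4]=?); scc=(scc[0]=0,scc[1]=1,scc[2]=?,scc[3]=1,scc[4]=?)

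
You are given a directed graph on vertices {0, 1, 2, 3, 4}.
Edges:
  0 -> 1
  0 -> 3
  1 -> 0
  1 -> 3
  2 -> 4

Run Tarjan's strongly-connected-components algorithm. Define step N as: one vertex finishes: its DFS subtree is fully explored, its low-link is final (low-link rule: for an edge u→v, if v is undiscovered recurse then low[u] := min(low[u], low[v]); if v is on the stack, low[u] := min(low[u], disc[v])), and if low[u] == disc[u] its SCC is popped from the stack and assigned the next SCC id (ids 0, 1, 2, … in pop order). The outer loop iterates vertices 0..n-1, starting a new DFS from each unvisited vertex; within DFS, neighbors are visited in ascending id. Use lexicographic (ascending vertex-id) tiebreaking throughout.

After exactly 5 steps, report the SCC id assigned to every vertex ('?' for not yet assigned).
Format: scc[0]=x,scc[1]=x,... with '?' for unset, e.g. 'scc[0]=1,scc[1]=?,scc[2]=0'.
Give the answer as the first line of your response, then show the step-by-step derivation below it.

scc[0]=1,scc[1]=1,scc[2]=3,scc[3]=0,scc[4]=2

step 1: low=(low[0]=0,low[1]=0,low[2]=?,low[3]=2,low[4]=?); scc=(scc[0]=?,scc[1]=?,scc[2]=?,scc[3]=0,scc[4]=?)
step 2: low=(low[0]=0,low[1]=0,low[2]=?,low[3]=2,low[4]=?); scc=(scc[0]=?,scc[1]=?,scc[2]=?,scc[3]=0,scc[4]=?)
step 3: low=(low[0]=0,low[1]=0,low[2]=?,low[3]=2,low[4]=?); scc=(scc[0]=1,scc[1]=1,scc[2]=?,scc[3]=0,scc[4]=?)
step 4: low=(low[0]=0,low[1]=0,low[2]=3,low[3]=2,low[4]=4); scc=(scc[0]=1,scc[1]=1,scc[2]=?,scc[3]=0,scc[4]=2)
step 5: low=(low[0]=0,low[1]=0,low[2]=3,low[3]=2,low[4]=4); scc=(scc[0]=1,scc[1]=1,scc[2]=3,scc[3]=0,scc[4]=2)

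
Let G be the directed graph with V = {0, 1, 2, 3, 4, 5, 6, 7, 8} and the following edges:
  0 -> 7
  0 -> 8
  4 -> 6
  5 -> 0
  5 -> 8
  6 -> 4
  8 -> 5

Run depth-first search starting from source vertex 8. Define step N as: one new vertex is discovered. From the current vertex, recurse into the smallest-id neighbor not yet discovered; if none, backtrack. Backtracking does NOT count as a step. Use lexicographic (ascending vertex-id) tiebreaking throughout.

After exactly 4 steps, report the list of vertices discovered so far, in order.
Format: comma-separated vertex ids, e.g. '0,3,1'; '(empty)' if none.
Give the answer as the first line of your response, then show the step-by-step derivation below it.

8,5,0,7

step 1: discover 8; path=8; order=8
step 2: discover 5; path=8>5; order=8,5
step 3: discover 0; path=8>5>0; order=8,5,0
step 4: discover 7; path=8>5>0>7; order=8,5,0,7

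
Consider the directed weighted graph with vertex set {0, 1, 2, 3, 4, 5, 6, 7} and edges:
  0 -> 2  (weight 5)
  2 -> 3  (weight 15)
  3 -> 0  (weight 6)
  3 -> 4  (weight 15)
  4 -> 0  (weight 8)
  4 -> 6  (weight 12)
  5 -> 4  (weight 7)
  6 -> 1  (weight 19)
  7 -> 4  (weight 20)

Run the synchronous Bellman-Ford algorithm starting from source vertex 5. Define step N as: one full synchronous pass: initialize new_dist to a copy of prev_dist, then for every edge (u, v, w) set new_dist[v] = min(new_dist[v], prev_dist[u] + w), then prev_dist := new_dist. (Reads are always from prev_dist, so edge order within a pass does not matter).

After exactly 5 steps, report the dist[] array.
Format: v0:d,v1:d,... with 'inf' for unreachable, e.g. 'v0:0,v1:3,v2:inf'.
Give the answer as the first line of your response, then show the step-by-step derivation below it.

v0:15,v1:38,v2:20,v3:35,v4:7,v5:0,v6:19,v7:inf

step 1: dist = v0:inf,v1:inf,v2:inf,v3:inf,v4:7,v5:0,v6:inf,v7:inf
step 2: dist = v0:15,v1:inf,v2:inf,v3:inf,v4:7,v5:0,v6:19,v7:inf
step 3: dist = v0:15,v1:38,v2:20,v3:inf,v4:7,v5:0,v6:19,v7:inf
step 4: dist = v0:15,v1:38,v2:20,v3:35,v4:7,v5:0,v6:19,v7:inf
step 5: dist = v0:15,v1:38,v2:20,v3:35,v4:7,v5:0,v6:19,v7:inf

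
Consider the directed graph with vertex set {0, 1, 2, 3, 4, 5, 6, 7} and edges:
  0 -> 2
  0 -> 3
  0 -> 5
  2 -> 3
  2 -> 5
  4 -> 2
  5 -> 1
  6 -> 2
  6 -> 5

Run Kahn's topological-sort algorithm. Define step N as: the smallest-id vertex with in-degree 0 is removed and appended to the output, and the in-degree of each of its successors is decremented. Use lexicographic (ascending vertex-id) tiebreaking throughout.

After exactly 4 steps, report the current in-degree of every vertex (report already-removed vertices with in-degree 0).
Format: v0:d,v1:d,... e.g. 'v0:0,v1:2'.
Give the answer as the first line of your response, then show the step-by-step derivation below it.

v0:0,v1:1,v2:0,v3:0,v4:0,v5:0,v6:0,v7:0

step 1: output 0; order=[0]; indeg=(0,1,2,1,0,2,0,0)
step 2: output 4; order=[0,4]; indeg=(0,1,1,1,0,2,0,0)
step 3: output 6; order=[0,4,6]; indeg=(0,1,0,1,0,1,0,0)
step 4: output 2; order=[0,4,6,2]; indeg=(0,1,0,0,0,0,0,0)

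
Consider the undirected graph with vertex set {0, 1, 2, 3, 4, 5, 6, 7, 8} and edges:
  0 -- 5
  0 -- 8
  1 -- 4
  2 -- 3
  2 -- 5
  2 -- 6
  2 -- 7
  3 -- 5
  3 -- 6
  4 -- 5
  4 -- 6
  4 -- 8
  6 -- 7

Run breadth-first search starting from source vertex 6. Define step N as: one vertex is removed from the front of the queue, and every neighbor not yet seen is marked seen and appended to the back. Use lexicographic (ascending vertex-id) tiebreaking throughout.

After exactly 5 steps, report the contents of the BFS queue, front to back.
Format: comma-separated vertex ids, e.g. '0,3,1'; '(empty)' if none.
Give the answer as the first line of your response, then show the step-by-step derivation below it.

5,1,8

step 1: dequeue 6; queue=[2,3,4,7]; order=6
step 2: dequeue 2; queue=[3,4,7,5]; order=6,2
step 3: dequeue 3; queue=[4,7,5]; order=6,2,3
step 4: dequeue 4; queue=[7,5,1,8]; order=6,2,3,4
step 5: dequeue 7; queue=[5,1,8]; order=6,2,3,4,7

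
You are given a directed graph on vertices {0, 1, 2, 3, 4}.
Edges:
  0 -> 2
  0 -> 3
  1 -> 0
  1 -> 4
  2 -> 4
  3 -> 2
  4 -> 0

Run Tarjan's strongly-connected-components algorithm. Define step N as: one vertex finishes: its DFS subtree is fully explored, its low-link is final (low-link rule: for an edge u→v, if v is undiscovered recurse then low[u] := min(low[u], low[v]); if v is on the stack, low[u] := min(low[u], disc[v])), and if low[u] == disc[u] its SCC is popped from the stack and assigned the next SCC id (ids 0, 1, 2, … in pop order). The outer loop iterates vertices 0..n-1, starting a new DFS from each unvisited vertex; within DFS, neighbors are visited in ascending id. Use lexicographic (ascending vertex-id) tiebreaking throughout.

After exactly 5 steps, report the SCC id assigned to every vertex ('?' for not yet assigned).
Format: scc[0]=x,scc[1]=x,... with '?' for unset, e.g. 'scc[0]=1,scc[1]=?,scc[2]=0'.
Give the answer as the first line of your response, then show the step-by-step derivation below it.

scc[0]=0,scc[1]=1,scc[2]=0,scc[3]=0,scc[4]=0

step 1: low=(low[0]=0,low[1]=?,low[2]=1,low[3]=?,low[4]=0); scc=(scc[0]=?,scc[1]=?,scc[2]=?,scc[3]=?,scc[4]=?)
step 2: low=(low[0]=0,low[1]=?,low[2]=0,low[3]=?,low[4]=0); scc=(scc[0]=?,scc[1]=?,scc[2]=?,scc[3]=?,scc[4]=?)
step 3: low=(low[0]=0,low[1]=?,low[2]=0,low[3]=1,low[4]=0); scc=(scc[0]=?,scc[1]=?,scc[2]=?,scc[3]=?,scc[4]=?)
step 4: low=(low[0]=0,low[1]=?,low[2]=0,low[3]=1,low[4]=0); scc=(scc[0]=0,scc[1]=?,scc[2]=0,scc[3]=0,scc[4]=0)
step 5: low=(low[0]=0,low[1]=4,low[2]=0,low[3]=1,low[4]=0); scc=(scc[0]=0,scc[1]=1,scc[2]=0,scc[3]=0,scc[4]=0)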